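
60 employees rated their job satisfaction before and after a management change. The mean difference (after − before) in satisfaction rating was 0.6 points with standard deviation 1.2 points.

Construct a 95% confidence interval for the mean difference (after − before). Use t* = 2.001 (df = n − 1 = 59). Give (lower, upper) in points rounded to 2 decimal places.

Paired design: SE = s_d/√n = 1.2/√60 = 0.1549.
t* = 2.001; margin of error = 2.001 × 0.1549 = 0.3100.
0.6 ± 0.3100 → (0.29, 0.91).

(0.29, 0.91)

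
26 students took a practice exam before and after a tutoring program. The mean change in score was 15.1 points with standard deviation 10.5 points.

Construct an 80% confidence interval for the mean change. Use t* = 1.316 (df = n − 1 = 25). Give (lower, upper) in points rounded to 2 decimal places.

This is a matched-pairs design, so SE = s_d/√n = 10.5/√26 = 2.0592.
Margin = 1.316 × 2.0592 = 2.7099; the interval is 15.1 ± 2.7099 = (12.39, 17.81).

(12.39, 17.81)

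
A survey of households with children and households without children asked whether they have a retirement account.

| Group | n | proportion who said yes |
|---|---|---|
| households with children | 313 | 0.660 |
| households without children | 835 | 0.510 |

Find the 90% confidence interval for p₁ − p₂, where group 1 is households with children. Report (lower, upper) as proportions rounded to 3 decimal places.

The two standard errors are √(0.6600×0.3400/313) = 0.02678 and √(0.5100×0.4900/835) = 0.01730.
Because the samples are independent, SE_diff = √(0.02678² + 0.01730²) = 0.03188.
Using z* = 1.645 for 90%, ME = 1.645 × 0.03188 = 0.05244.
p̂₁ − p̂₂ = 0.1500; interval 0.1500 ± 0.05244 gives (0.098, 0.202).

(0.098, 0.202)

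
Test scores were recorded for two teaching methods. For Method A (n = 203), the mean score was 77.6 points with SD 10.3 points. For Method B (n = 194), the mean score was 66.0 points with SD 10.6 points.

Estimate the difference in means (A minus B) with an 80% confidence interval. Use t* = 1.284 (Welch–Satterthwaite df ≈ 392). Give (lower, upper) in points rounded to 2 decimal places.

(10.25, 12.95)

SE₁ = s₁/√n₁ = 10.3/√203 = 0.7229; SE₂ = 10.6/√194 = 0.7610.
Independent samples, unequal variances: SE_diff = √(SE₁² + SE₂²) = √(0.52258441 + 0.579121) = 1.0496.
t* = 1.284, so margin of error = 1.284 × 1.0496 = 1.3477.
Difference in means = 77.6 − 66.0 = 11.6000.
11.6000 ± 1.3477 → (10.25, 12.95).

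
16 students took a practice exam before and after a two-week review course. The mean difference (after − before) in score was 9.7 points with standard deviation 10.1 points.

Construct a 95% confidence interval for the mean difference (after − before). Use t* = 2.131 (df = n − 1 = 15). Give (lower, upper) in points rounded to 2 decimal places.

(4.32, 15.08)

Paired design: SE = s_d/√n = 10.1/√16 = 2.5250.
t* = 2.131; margin of error = 2.131 × 2.5250 = 5.3808.
9.7 ± 5.3808 → (4.32, 15.08).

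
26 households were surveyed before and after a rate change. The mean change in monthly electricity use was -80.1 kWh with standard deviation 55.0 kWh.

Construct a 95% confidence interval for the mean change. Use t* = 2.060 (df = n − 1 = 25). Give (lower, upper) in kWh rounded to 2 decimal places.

(-102.32, -57.88)

Paired design: SE = s_d/√n = 55.0/√26 = 10.7864.
t* = 2.060; margin of error = 2.060 × 10.7864 = 22.2200.
-80.1 ± 22.2200 → (-102.32, -57.88).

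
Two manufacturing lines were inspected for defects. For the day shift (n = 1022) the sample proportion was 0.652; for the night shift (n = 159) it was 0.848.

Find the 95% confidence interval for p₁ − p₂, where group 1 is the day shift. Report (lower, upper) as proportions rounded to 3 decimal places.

Each SE is √(p̂(1−p̂)/n): √(0.6520·0.3480/1022) = 0.01490 and √(0.8480·0.1520/159) = 0.02847.
SE(p̂₁ − p̂₂) = √(SE₁² + SE₂²) = √(0.00022201 + 0.0008105409) = 0.03213, since the two samples are independent.
At 95% confidence z* = 1.960; margin = 1.960 × 0.03213 = 0.06297.
The difference is 0.6520 − 0.8480 = -0.1960, so the interval is -0.1960 ± 0.06297 = (-0.259, -0.133).

(-0.259, -0.133)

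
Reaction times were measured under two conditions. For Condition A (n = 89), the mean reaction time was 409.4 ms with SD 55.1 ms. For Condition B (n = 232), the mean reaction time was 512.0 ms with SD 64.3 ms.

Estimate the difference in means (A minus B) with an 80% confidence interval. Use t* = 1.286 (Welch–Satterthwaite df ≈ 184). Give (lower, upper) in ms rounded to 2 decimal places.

SE₁ = s₁/√n₁ = 55.1/√89 = 5.8406; SE₂ = 64.3/√232 = 4.2215.
Independent samples, unequal variances: SE_diff = √(SE₁² + SE₂²) = √(34.11260836 + 17.82106225) = 7.2065.
t* = 1.286, so margin of error = 1.286 × 7.2065 = 9.2676.
Difference in means = 409.4 − 512.0 = -102.6000.
-102.6000 ± 9.2676 → (-111.87, -93.33).

(-111.87, -93.33)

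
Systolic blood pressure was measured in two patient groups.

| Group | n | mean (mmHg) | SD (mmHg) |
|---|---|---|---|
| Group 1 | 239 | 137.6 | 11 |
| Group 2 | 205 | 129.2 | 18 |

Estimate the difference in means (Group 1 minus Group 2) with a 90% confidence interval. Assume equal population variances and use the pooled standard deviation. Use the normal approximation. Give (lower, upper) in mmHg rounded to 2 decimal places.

(6.11, 10.69)

Pooled variance s_p² = [238·11² + 204·18²] / (239+205−2) = 214.6923, so s_p = 14.6524.
SE_diff = s_p·√(1/n₁ + 1/n₂) = 14.6524·√(1/239 + 1/205) = 1.3948.
z* = 1.645; margin = 1.645 × 1.3948 = 2.2944.
Difference = 137.6 − 129.2 = 8.4000.
8.4000 ± 2.2944 → (6.11, 10.69).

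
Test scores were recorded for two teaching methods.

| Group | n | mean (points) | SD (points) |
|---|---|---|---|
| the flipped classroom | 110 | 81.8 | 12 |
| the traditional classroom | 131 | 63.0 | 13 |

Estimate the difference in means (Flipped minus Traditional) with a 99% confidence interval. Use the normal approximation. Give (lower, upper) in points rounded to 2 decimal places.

Standard errors of each mean: 12/√110 = 1.1442 and 13/√131 = 1.1358.
SE(x̄₁ − x̄₂) = √(1.1442² + 1.1358²) = 1.6122 for independent samples with unequal variances.
With z* = 2.576, the margin is 2.576 × 1.6122 = 4.1530.
x̄₁ − x̄₂ = 81.8 − 63.0 = 18.8000; the interval is 18.8000 ± 4.1530 = (14.65, 22.95).

(14.65, 22.95)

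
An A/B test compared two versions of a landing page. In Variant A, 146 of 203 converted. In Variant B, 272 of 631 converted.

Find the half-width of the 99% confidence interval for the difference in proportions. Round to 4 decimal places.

0.0958

Sample proportions: 146/203 = 0.7192, 272/631 = 0.4311.
Each SE is √(p̂(1−p̂)/n): √(0.7192·0.2808/203) = 0.03154 and √(0.4311·0.5689/631) = 0.01971.
SE(p̂₁ − p̂₂) = √(SE₁² + SE₂²) = √(0.0009947716 + 0.0003884841) = 0.03719, since the two samples are independent.
At 99% confidence z* = 2.576; margin = 2.576 × 0.03719 = 0.09580.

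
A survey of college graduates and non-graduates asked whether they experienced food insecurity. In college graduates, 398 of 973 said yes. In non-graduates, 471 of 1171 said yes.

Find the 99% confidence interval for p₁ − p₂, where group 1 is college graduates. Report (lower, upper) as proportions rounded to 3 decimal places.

p̂₁ = 398/973 = 0.4090 and p̂₂ = 471/1171 = 0.4022.
SE₁ = √(p̂₁(1−p̂₁)/n₁) = √(0.4090·0.5910/973) = 0.01576; SE₂ = √(0.4022·0.5978/1171) = 0.01433.
Independent samples: SE of the difference = √(SE₁² + SE₂²) = √(0.0002483776 + 0.0002053489) = 0.02130.
z* for 99% confidence is 2.576, so the margin of error is 2.576 × 0.02130 = 0.05487.
Point estimate p̂₁ − p̂₂ = 0.4090 − 0.4022 = 0.0068.
0.0068 ± 0.05487 → (-0.048, 0.062).

(-0.048, 0.062)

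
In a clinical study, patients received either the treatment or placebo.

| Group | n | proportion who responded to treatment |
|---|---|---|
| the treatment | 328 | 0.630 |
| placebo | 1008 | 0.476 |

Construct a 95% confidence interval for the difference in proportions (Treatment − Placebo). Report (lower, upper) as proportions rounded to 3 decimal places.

(0.093, 0.215)

The two standard errors are √(0.6300×0.3700/328) = 0.02666 and √(0.4760×0.5240/1008) = 0.01573.
Because the samples are independent, SE_diff = √(0.02666² + 0.01573²) = 0.03095.
Using z* = 1.960 for 95%, ME = 1.960 × 0.03095 = 0.06066.
p̂₁ − p̂₂ = 0.1540; interval 0.1540 ± 0.06066 gives (0.093, 0.215).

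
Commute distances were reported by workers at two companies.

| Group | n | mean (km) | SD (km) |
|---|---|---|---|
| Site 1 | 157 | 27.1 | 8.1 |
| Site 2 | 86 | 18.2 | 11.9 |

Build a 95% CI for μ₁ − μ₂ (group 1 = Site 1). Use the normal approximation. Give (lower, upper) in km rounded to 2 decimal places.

(6.08, 11.72)

Standard errors of each mean: 8.1/√157 = 0.6465 and 11.9/√86 = 1.2832.
SE(x̄₁ − x̄₂) = √(0.6465² + 1.2832²) = 1.4369 for independent samples with unequal variances.
With z* = 1.960, the margin is 1.960 × 1.4369 = 2.8163.
x̄₁ − x̄₂ = 27.1 − 18.2 = 8.9000; the interval is 8.9000 ± 2.8163 = (6.08, 11.72).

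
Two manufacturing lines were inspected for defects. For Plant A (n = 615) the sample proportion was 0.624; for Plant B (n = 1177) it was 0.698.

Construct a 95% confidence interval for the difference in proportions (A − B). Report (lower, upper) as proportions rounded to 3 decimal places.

(-0.120, -0.028)

The two standard errors are √(0.6240×0.3760/615) = 0.01953 and √(0.6980×0.3020/1177) = 0.01338.
Because the samples are independent, SE_diff = √(0.01953² + 0.01338²) = 0.02367.
Using z* = 1.960 for 95%, ME = 1.960 × 0.02367 = 0.04639.
p̂₁ − p̂₂ = -0.0740; interval -0.0740 ± 0.04639 gives (-0.120, -0.028).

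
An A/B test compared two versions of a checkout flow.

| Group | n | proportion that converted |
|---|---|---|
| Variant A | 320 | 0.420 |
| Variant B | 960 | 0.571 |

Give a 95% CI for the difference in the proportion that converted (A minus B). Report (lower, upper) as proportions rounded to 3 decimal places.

(-0.213, -0.089)

The two standard errors are √(0.4200×0.5800/320) = 0.02759 and √(0.5710×0.4290/960) = 0.01597.
Because the samples are independent, SE_diff = √(0.02759² + 0.01597²) = 0.03188.
Using z* = 1.960 for 95%, ME = 1.960 × 0.03188 = 0.06248.
p̂₁ − p̂₂ = -0.1510; interval -0.1510 ± 0.06248 gives (-0.213, -0.089).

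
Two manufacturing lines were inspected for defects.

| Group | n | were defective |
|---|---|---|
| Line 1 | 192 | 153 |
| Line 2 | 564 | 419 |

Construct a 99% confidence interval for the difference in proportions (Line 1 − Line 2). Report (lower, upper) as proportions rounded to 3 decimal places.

(-0.035, 0.143)

Sample proportions: 153/192 = 0.7969, 419/564 = 0.7429.
Each SE is √(p̂(1−p̂)/n): √(0.7969·0.2031/192) = 0.02903 and √(0.7429·0.2571/564) = 0.01840.
SE(p̂₁ − p̂₂) = √(SE₁² + SE₂²) = √(0.0008427409 + 0.00033856) = 0.03437, since the two samples are independent.
At 99% confidence z* = 2.576; margin = 2.576 × 0.03437 = 0.08854.
The difference is 0.7969 − 0.7429 = 0.0540, so the interval is 0.0540 ± 0.08854 = (-0.035, 0.143).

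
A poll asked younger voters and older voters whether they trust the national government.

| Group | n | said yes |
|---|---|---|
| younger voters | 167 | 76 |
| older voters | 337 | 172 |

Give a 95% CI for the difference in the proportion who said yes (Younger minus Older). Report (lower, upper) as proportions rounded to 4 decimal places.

(-0.1478, 0.0372)

Sample proportions: 76/167 = 0.4551, 172/337 = 0.5104.
Each SE is √(p̂(1−p̂)/n): √(0.4551·0.5449/167) = 0.03853 and √(0.5104·0.4896/337) = 0.02723.
SE(p̂₁ − p̂₂) = √(SE₁² + SE₂²) = √(0.0014845609 + 0.0007414729) = 0.04718, since the two samples are independent.
At 95% confidence z* = 1.960; margin = 1.960 × 0.04718 = 0.09247.
The difference is 0.4551 − 0.5104 = -0.0553, so the interval is -0.0553 ± 0.09247 = (-0.1478, 0.0372).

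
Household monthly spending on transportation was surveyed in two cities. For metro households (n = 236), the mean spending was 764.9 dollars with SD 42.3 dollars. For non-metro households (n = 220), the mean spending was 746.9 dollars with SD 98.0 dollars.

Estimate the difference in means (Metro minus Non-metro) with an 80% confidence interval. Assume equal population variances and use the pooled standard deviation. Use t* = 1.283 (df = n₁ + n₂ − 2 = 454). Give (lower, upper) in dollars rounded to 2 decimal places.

(9.04, 26.96)

Pooled variance s_p² = [235·42.3² + 219·98.0²] / (236+220−2) = 5558.9409, so s_p = 74.5583.
SE_diff = s_p·√(1/n₁ + 1/n₂) = 74.5583·√(1/236 + 1/220) = 6.9873.
t* = 1.283; margin = 1.283 × 6.9873 = 8.9647.
Difference = 764.9 − 746.9 = 18.0000.
18.0000 ± 8.9647 → (9.04, 26.96).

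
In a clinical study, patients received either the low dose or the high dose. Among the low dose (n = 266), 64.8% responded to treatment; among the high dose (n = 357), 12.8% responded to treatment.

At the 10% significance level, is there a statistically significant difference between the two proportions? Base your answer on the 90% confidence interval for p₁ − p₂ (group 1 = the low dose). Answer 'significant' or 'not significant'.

significant

The two standard errors are √(0.6480×0.3520/266) = 0.02928 and √(0.1280×0.8720/357) = 0.01768.
Because the samples are independent, SE_diff = √(0.02928² + 0.01768²) = 0.03420.
Using z* = 1.645 for 90%, ME = 1.645 × 0.03420 = 0.05626.
p̂₁ − p̂₂ = 0.5200; interval 0.5200 ± 0.05626 gives (0.46374, 0.57626).
The interval (0.46374, 0.57626) does not contain 0, so the difference is significant.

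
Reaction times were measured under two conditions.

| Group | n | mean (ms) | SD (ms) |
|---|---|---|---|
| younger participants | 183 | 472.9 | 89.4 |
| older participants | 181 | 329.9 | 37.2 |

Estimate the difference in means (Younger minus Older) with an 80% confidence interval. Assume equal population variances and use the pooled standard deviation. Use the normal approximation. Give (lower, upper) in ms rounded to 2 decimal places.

Pooled variance s_p² = [182·89.4² + 180·37.2²] / (183+181−2) = 4706.3556, so s_p = 68.6029.
SE_diff = s_p·√(1/n₁ + 1/n₂) = 68.6029·√(1/183 + 1/181) = 7.1916.
z* = 1.282; margin = 1.282 × 7.1916 = 9.2196.
Difference = 472.9 − 329.9 = 143.0000.
143.0000 ± 9.2196 → (133.78, 152.22).

(133.78, 152.22)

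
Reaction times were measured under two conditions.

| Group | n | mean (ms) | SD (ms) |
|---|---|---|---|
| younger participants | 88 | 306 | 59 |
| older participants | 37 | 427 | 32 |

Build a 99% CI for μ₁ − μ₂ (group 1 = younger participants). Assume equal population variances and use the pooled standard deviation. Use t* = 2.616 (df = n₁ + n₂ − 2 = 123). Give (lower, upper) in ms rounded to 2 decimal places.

Pooled variance s_p² = [87·59² + 36·32²] / (88+37−2) = 2761.8780, so s_p = 52.5536.
SE_diff = s_p·√(1/n₁ + 1/n₂) = 52.5536·√(1/88 + 1/37) = 10.2971.
t* = 2.616; margin = 2.616 × 10.2971 = 26.9372.
Difference = 306 − 427 = -121.0000.
-121.0000 ± 26.9372 → (-147.94, -94.06).

(-147.94, -94.06)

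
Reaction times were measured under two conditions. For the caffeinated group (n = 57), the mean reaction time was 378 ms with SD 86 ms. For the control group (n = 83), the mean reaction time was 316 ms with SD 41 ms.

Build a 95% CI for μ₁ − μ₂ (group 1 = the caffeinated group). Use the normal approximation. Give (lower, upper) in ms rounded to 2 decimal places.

Per-group SEs: s₁/√n₁ = 86/√57 = 11.3910, s₂/√n₂ = 41/√83 = 4.5003.
Unpooled SE of the difference: √(129.754881 + 20.25270009) = 12.2478.
Margin of error = z* · SE = 1.960 × 12.2478 = 24.0057.
x̄₁ − x̄₂ = 378 − 316 = 62.0000.
CI: 62.0000 ± 24.0057 = (37.99, 86.01).

(37.99, 86.01)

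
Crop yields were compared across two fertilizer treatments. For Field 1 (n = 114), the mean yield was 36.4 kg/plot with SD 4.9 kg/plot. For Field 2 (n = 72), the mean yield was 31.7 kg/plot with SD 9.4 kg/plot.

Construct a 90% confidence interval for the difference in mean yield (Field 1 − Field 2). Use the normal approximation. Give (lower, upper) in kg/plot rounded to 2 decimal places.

Per-group SEs: s₁/√n₁ = 4.9/√114 = 0.4589, s₂/√n₂ = 9.4/√72 = 1.1078.
Unpooled SE of the difference: √(0.21058921 + 1.22722084) = 1.1991.
Margin of error = z* · SE = 1.645 × 1.1991 = 1.9725.
x̄₁ − x̄₂ = 36.4 − 31.7 = 4.7000.
CI: 4.7000 ± 1.9725 = (2.73, 6.67).

(2.73, 6.67)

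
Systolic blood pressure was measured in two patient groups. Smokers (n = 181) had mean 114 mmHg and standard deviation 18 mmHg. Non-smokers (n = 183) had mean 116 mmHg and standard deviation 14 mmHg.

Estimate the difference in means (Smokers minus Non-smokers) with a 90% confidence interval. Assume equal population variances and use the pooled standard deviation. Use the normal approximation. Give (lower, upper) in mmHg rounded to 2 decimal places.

(-4.78, 0.78)

s_p = √[((n₁−1)s₁² + (n₂−1)s₂²)/(n₁+n₂−2)] = √[(180·18² + 182·14²)/362] = 16.1135.
SE = 16.1135·√(1/181 + 1/183) = 1.6892.
With z* = 1.645, margin = 1.645 × 1.6892 = 2.7787.
x̄₁ − x̄₂ = 114 − 116 = -2.0000; interval -2.0000 ± 2.7787 = (-4.78, 0.78).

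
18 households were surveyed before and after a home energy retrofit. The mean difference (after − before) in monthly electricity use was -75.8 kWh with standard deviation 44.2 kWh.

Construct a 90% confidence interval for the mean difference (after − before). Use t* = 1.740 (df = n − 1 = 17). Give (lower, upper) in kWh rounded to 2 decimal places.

This is a matched-pairs design, so SE = s_d/√n = 44.2/√18 = 10.4180.
Margin = 1.740 × 10.4180 = 18.1273; the interval is -75.8 ± 18.1273 = (-93.93, -57.67).

(-93.93, -57.67)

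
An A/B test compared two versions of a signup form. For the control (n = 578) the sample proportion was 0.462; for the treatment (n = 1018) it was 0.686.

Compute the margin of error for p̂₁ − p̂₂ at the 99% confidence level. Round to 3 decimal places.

The two standard errors are √(0.4620×0.5380/578) = 0.02074 and √(0.6860×0.3140/1018) = 0.01455.
Because the samples are independent, SE_diff = √(0.02074² + 0.01455²) = 0.02533.
Using z* = 2.576 for 99%, ME = 2.576 × 0.02533 = 0.06525.

0.065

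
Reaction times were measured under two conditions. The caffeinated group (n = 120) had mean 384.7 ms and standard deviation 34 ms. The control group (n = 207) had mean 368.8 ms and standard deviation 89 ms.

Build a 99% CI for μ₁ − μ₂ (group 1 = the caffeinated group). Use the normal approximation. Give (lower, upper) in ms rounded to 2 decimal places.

(-1.93, 33.73)

Per-group SEs: s₁/√n₁ = 34/√120 = 3.1038, s₂/√n₂ = 89/√207 = 6.1859.
Unpooled SE of the difference: √(9.63357444 + 38.26535881) = 6.9209.
Margin of error = z* · SE = 2.576 × 6.9209 = 17.8282.
x̄₁ − x̄₂ = 384.7 − 368.8 = 15.9000.
CI: 15.9000 ± 17.8282 = (-1.93, 33.73).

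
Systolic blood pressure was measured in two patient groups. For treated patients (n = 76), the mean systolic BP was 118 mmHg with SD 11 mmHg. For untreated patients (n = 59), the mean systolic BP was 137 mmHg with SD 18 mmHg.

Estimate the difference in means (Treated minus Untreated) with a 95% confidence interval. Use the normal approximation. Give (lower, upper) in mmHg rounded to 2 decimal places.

(-24.22, -13.78)

Per-group SEs: s₁/√n₁ = 11/√76 = 1.2618, s₂/√n₂ = 18/√59 = 2.3434.
Unpooled SE of the difference: √(1.59213924 + 5.49152356) = 2.6615.
Margin of error = z* · SE = 1.960 × 2.6615 = 5.2165.
x̄₁ − x̄₂ = 118 − 137 = -19.0000.
CI: -19.0000 ± 5.2165 = (-24.22, -13.78).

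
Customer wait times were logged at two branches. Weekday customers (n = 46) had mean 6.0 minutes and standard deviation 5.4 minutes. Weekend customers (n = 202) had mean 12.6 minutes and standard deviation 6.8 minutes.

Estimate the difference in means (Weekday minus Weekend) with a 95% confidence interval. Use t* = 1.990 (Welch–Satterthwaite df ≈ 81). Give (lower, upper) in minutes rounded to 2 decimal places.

SE₁ = s₁/√n₁ = 5.4/√46 = 0.7962; SE₂ = 6.8/√202 = 0.4784.
Independent samples, unequal variances: SE_diff = √(SE₁² + SE₂²) = √(0.63393444 + 0.22886656) = 0.9289.
t* = 1.990, so margin of error = 1.990 × 0.9289 = 1.8485.
Difference in means = 6.0 − 12.6 = -6.6000.
-6.6000 ± 1.8485 → (-8.45, -4.75).

(-8.45, -4.75)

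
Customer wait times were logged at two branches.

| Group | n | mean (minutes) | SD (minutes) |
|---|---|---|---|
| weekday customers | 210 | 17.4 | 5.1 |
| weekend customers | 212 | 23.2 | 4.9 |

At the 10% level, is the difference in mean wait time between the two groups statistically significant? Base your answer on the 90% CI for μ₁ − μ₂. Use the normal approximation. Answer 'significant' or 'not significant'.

significant

Standard errors of each mean: 5.1/√210 = 0.3519 and 4.9/√212 = 0.3365.
SE(x̄₁ − x̄₂) = √(0.3519² + 0.3365²) = 0.4869 for independent samples with unequal variances.
With z* = 1.645, the margin is 1.645 × 0.4869 = 0.8010.
x̄₁ − x̄₂ = 17.4 − 23.2 = -5.8000; the interval is -5.8000 ± 0.8010 = (-6.6010, -4.9990).
The interval (-6.6010, -4.9990) does not contain 0, so the difference is significant.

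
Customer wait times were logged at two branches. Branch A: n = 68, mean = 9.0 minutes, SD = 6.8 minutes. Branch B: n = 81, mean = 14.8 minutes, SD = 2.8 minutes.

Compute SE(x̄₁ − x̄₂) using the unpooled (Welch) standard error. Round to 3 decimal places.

SE₁ = s₁/√n₁ = 6.8/√68 = 0.8246; SE₂ = 2.8/√81 = 0.3111.
Independent samples, unequal variances: SE_diff = √(SE₁² + SE₂²) = √(0.67996516 + 0.09678321) = 0.8813.

0.881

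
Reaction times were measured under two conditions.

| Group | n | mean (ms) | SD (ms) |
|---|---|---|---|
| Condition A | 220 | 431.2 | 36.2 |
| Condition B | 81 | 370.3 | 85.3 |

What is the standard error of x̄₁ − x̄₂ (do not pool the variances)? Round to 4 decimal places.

9.7870

Standard errors of each mean: 36.2/√220 = 2.4406 and 85.3/√81 = 9.4778.
SE(x̄₁ − x̄₂) = √(2.4406² + 9.4778²) = 9.7870 for independent samples with unequal variances.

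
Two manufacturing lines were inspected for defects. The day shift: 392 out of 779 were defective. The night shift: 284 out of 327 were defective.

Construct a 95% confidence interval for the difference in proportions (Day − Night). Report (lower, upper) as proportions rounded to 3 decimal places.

(-0.416, -0.315)

First, p̂₁ = 392/779 = 0.5032; p̂₂ = 284/327 = 0.8685.
The two standard errors are √(0.5032×0.4968/779) = 0.01791 and √(0.8685×0.1315/327) = 0.01869.
Because the samples are independent, SE_diff = √(0.01791² + 0.01869²) = 0.02589.
Using z* = 1.960 for 95%, ME = 1.960 × 0.02589 = 0.05074.
p̂₁ − p̂₂ = -0.3653; interval -0.3653 ± 0.05074 gives (-0.416, -0.315).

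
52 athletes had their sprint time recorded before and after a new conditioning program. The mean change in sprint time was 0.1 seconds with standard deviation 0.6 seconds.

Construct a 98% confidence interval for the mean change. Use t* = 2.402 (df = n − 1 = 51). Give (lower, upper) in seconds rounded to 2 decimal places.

Paired design: SE = s_d/√n = 0.6/√52 = 0.0832.
t* = 2.402; margin of error = 2.402 × 0.0832 = 0.1998.
0.1 ± 0.1998 → (-0.10, 0.30).

(-0.10, 0.30)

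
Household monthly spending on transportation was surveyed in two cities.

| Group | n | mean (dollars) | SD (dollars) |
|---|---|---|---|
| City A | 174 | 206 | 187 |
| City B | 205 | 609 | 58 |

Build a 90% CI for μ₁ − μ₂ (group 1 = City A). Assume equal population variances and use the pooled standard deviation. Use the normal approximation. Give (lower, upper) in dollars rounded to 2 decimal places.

Pooled variance s_p² = [173·187² + 204·58²] / (174+205−2) = 17867.0902, so s_p = 133.6678.
SE_diff = s_p·√(1/n₁ + 1/n₂) = 133.6678·√(1/174 + 1/205) = 13.7783.
z* = 1.645; margin = 1.645 × 13.7783 = 22.6653.
Difference = 206 − 609 = -403.0000.
-403.0000 ± 22.6653 → (-425.67, -380.33).

(-425.67, -380.33)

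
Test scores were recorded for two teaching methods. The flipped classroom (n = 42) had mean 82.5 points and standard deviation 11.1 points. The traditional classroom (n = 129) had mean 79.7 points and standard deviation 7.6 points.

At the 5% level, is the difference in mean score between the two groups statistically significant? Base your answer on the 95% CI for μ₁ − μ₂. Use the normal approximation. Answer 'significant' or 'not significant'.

not significant

SE₁ = s₁/√n₁ = 11.1/√42 = 1.7128; SE₂ = 7.6/√129 = 0.6691.
Independent samples, unequal variances: SE_diff = √(SE₁² + SE₂²) = √(2.93368384 + 0.44769481) = 1.8389.
z* = 1.960, so margin of error = 1.960 × 1.8389 = 3.6042.
Difference in means = 82.5 − 79.7 = 2.8000.
2.8000 ± 3.6042 → (-0.8042, 6.4042).
The interval (-0.8042, 6.4042) contains 0, so the difference is not significant.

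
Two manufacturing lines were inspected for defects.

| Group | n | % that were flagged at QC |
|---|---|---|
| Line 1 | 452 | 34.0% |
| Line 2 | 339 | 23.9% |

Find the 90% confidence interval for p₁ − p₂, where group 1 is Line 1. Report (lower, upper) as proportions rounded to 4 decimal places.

(0.0481, 0.1539)

Each SE is √(p̂(1−p̂)/n): √(0.3400·0.6600/452) = 0.02228 and √(0.2390·0.7610/339) = 0.02316.
SE(p̂₁ − p̂₂) = √(SE₁² + SE₂²) = √(0.0004963984 + 0.0005363856) = 0.03214, since the two samples are independent.
At 90% confidence z* = 1.645; margin = 1.645 × 0.03214 = 0.05287.
The difference is 0.3400 − 0.2390 = 0.1010, so the interval is 0.1010 ± 0.05287 = (0.0481, 0.1539).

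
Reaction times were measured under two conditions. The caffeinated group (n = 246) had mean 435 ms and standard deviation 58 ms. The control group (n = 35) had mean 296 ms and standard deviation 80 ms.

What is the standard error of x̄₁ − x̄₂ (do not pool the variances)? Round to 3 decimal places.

14.019

Per-group SEs: s₁/√n₁ = 58/√246 = 3.6979, s₂/√n₂ = 80/√35 = 13.5225.
Unpooled SE of the difference: √(13.67446441 + 182.85800625) = 14.0190.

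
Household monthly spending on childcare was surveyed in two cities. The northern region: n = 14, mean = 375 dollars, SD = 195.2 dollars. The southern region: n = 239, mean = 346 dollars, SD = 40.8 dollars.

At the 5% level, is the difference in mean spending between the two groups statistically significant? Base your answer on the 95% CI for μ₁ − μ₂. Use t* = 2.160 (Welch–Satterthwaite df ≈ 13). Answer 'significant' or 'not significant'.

not significant

SE₁ = s₁/√n₁ = 195.2/√14 = 52.1694; SE₂ = 40.8/√239 = 2.6391.
Independent samples, unequal variances: SE_diff = √(SE₁² + SE₂²) = √(2721.64629636 + 6.96484881) = 52.2361.
t* = 2.160, so margin of error = 2.160 × 52.2361 = 112.8300.
Difference in means = 375 − 346 = 29.0000.
29.0000 ± 112.8300 → (-83.8300, 141.8300).
The interval (-83.8300, 141.8300) contains 0, so the difference is not significant.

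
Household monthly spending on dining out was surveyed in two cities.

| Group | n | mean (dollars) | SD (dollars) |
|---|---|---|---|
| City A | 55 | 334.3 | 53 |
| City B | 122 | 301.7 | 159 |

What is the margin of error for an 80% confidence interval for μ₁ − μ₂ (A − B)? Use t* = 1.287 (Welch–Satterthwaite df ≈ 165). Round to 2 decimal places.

Per-group SEs: s₁/√n₁ = 53/√55 = 7.1465, s₂/√n₂ = 159/√122 = 14.3952.
Unpooled SE of the difference: √(51.07246225 + 207.22178304) = 16.0715.
Margin of error = t* · SE = 1.287 × 16.0715 = 20.6840.

20.68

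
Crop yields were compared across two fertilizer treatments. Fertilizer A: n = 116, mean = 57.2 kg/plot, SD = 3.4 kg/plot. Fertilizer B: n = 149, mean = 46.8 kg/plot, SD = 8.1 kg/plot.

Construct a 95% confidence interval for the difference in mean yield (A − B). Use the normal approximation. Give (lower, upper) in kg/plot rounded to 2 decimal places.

Standard errors of each mean: 3.4/√116 = 0.3157 and 8.1/√149 = 0.6636.
SE(x̄₁ − x̄₂) = √(0.3157² + 0.6636²) = 0.7349 for independent samples with unequal variances.
With z* = 1.960, the margin is 1.960 × 0.7349 = 1.4404.
x̄₁ − x̄₂ = 57.2 − 46.8 = 10.4000; the interval is 10.4000 ± 1.4404 = (8.96, 11.84).

(8.96, 11.84)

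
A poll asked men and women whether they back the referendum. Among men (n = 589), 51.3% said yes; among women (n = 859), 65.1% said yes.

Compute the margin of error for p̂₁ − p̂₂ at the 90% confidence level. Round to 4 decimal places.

The two standard errors are √(0.5130×0.4870/589) = 0.02060 and √(0.6510×0.3490/859) = 0.01626.
Because the samples are independent, SE_diff = √(0.02060² + 0.01626²) = 0.02624.
Using z* = 1.645 for 90%, ME = 1.645 × 0.02624 = 0.04316.

0.0432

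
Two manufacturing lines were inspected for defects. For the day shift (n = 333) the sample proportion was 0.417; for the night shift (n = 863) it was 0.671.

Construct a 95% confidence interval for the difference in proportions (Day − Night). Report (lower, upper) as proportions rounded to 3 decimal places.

(-0.316, -0.192)

SE₁ = √(p̂₁(1−p̂₁)/n₁) = √(0.4170·0.5830/333) = 0.02702; SE₂ = √(0.6710·0.3290/863) = 0.01599.
Independent samples: SE of the difference = √(SE₁² + SE₂²) = √(0.0007300804 + 0.0002556801) = 0.03140.
z* for 95% confidence is 1.960, so the margin of error is 1.960 × 0.03140 = 0.06154.
Point estimate p̂₁ − p̂₂ = 0.4170 − 0.6710 = -0.2540.
-0.2540 ± 0.06154 → (-0.316, -0.192).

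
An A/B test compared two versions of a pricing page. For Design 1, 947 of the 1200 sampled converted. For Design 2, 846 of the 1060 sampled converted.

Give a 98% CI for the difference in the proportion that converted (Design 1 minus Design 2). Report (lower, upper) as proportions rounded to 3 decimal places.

(-0.049, 0.031)

First, p̂₁ = 947/1200 = 0.7892; p̂₂ = 846/1060 = 0.7981.
The two standard errors are √(0.7892×0.2108/1200) = 0.01177 and √(0.7981×0.2019/1060) = 0.01233.
Because the samples are independent, SE_diff = √(0.01177² + 0.01233²) = 0.01705.
Using z* = 2.326 for 98%, ME = 2.326 × 0.01705 = 0.03966.
p̂₁ − p̂₂ = -0.0089; interval -0.0089 ± 0.03966 gives (-0.049, 0.031).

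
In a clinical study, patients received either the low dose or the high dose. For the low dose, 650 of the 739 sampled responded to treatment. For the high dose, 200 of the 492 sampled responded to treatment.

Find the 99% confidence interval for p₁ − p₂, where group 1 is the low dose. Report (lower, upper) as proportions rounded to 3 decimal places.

(0.408, 0.538)

p̂₁ = 650/739 = 0.8796 and p̂₂ = 200/492 = 0.4065.
SE₁ = √(p̂₁(1−p̂₁)/n₁) = √(0.8796·0.1204/739) = 0.01197; SE₂ = √(0.4065·0.5935/492) = 0.02214.
Independent samples: SE of the difference = √(SE₁² + SE₂²) = √(0.0001432809 + 0.0004901796) = 0.02517.
z* for 99% confidence is 2.576, so the margin of error is 2.576 × 0.02517 = 0.06484.
Point estimate p̂₁ − p̂₂ = 0.8796 − 0.4065 = 0.4731.
0.4731 ± 0.06484 → (0.408, 0.538).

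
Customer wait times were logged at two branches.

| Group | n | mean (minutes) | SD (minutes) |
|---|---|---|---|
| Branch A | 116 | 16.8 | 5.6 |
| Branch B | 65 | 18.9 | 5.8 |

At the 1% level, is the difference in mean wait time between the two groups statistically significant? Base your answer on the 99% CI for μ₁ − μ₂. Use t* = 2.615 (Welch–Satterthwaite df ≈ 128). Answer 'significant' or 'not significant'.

SE₁ = s₁/√n₁ = 5.6/√116 = 0.5199; SE₂ = 5.8/√65 = 0.7194.
Independent samples, unequal variances: SE_diff = √(SE₁² + SE₂²) = √(0.27029601 + 0.51753636) = 0.8876.
t* = 2.615, so margin of error = 2.615 × 0.8876 = 2.3211.
Difference in means = 16.8 − 18.9 = -2.1000.
-2.1000 ± 2.3211 → (-4.4211, 0.2211).
The interval (-4.4211, 0.2211) contains 0, so the difference is not significant.

not significant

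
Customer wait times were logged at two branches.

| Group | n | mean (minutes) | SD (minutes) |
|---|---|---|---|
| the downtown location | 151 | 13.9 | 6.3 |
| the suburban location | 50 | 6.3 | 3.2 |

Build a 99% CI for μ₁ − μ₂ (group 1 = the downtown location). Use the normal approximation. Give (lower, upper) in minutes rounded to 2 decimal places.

(5.84, 9.36)

Standard errors of each mean: 6.3/√151 = 0.5127 and 3.2/√50 = 0.4525.
SE(x̄₁ − x̄₂) = √(0.5127² + 0.4525²) = 0.6838 for independent samples with unequal variances.
With z* = 2.576, the margin is 2.576 × 0.6838 = 1.7615.
x̄₁ − x̄₂ = 13.9 − 6.3 = 7.6000; the interval is 7.6000 ± 1.7615 = (5.84, 9.36).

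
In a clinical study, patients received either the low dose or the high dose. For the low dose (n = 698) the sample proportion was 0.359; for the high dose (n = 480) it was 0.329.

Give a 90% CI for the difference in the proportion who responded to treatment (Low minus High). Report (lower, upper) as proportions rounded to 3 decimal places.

(-0.016, 0.076)

SE₁ = √(p̂₁(1−p̂₁)/n₁) = √(0.3590·0.6410/698) = 0.01816; SE₂ = √(0.3290·0.6710/480) = 0.02145.
Independent samples: SE of the difference = √(SE₁² + SE₂²) = √(0.0003297856 + 0.0004601025) = 0.02810.
z* for 90% confidence is 1.645, so the margin of error is 1.645 × 0.02810 = 0.04622.
Point estimate p̂₁ − p̂₂ = 0.3590 − 0.3290 = 0.0300.
0.0300 ± 0.04622 → (-0.016, 0.076).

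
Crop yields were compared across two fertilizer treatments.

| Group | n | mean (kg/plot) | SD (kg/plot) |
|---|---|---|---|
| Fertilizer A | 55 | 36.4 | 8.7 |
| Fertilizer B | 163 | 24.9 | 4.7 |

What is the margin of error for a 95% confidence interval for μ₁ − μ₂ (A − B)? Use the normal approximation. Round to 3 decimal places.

2.410

Standard errors of each mean: 8.7/√55 = 1.1731 and 4.7/√163 = 0.3681.
SE(x̄₁ − x̄₂) = √(1.1731² + 0.3681²) = 1.2295 for independent samples with unequal variances.
With z* = 1.960, the margin is 1.960 × 1.2295 = 2.4098.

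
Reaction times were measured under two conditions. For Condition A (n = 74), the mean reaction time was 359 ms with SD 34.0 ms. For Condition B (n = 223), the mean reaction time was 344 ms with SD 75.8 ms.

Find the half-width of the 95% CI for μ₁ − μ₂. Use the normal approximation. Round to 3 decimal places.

Per-group SEs: s₁/√n₁ = 34.0/√74 = 3.9524, s₂/√n₂ = 75.8/√223 = 5.0759.
Unpooled SE of the difference: √(15.62146576 + 25.76476081) = 6.4332.
Margin of error = z* · SE = 1.960 × 6.4332 = 12.6091.

12.609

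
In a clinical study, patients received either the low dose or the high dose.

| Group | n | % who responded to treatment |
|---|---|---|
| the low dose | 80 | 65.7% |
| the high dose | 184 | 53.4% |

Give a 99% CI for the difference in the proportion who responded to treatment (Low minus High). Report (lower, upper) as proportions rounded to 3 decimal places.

Each SE is √(p̂(1−p̂)/n): √(0.6570·0.3430/80) = 0.05307 and √(0.5340·0.4660/184) = 0.03678.
SE(p̂₁ − p̂₂) = √(SE₁² + SE₂²) = √(0.0028164249 + 0.0013527684) = 0.06457, since the two samples are independent.
At 99% confidence z* = 2.576; margin = 2.576 × 0.06457 = 0.16633.
The difference is 0.6570 − 0.5340 = 0.1230, so the interval is 0.1230 ± 0.16633 = (-0.043, 0.289).

(-0.043, 0.289)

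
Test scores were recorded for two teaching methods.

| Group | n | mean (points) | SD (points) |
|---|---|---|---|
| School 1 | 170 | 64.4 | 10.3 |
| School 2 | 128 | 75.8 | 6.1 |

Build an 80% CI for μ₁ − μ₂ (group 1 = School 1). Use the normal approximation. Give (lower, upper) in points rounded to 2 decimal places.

Per-group SEs: s₁/√n₁ = 10.3/√170 = 0.7900, s₂/√n₂ = 6.1/√128 = 0.5392.
Unpooled SE of the difference: √(0.6241 + 0.29073664) = 0.9565.
Margin of error = z* · SE = 1.282 × 0.9565 = 1.2262.
x̄₁ − x̄₂ = 64.4 − 75.8 = -11.4000.
CI: -11.4000 ± 1.2262 = (-12.63, -10.17).

(-12.63, -10.17)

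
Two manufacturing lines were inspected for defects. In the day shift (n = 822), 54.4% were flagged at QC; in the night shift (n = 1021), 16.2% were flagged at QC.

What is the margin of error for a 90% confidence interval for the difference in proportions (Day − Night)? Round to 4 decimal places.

0.0343

Each SE is √(p̂(1−p̂)/n): √(0.5440·0.4560/822) = 0.01737 and √(0.1620·0.8380/1021) = 0.01153.
SE(p̂₁ − p̂₂) = √(SE₁² + SE₂²) = √(0.0003017169 + 0.0001329409) = 0.02085, since the two samples are independent.
At 90% confidence z* = 1.645; margin = 1.645 × 0.02085 = 0.03430.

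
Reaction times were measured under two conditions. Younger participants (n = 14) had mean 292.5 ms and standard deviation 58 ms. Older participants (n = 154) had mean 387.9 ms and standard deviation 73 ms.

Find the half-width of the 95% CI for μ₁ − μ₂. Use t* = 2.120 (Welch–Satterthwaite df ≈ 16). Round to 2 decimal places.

35.15

Per-group SEs: s₁/√n₁ = 58/√14 = 15.5012, s₂/√n₂ = 73/√154 = 5.8825.
Unpooled SE of the difference: √(240.28720144 + 34.60380625) = 16.5798.
Margin of error = t* · SE = 2.120 × 16.5798 = 35.1492.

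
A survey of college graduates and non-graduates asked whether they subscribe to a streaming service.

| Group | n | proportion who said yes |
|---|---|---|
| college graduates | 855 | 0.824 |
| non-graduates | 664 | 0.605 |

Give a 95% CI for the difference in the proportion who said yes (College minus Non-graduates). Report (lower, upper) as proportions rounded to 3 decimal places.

(0.174, 0.264)

Each SE is √(p̂(1−p̂)/n): √(0.8240·0.1760/855) = 0.01302 and √(0.6050·0.3950/664) = 0.01897.
SE(p̂₁ − p̂₂) = √(SE₁² + SE₂²) = √(0.0001695204 + 0.0003598609) = 0.02301, since the two samples are independent.
At 95% confidence z* = 1.960; margin = 1.960 × 0.02301 = 0.04510.
The difference is 0.8240 − 0.6050 = 0.2190, so the interval is 0.2190 ± 0.04510 = (0.174, 0.264).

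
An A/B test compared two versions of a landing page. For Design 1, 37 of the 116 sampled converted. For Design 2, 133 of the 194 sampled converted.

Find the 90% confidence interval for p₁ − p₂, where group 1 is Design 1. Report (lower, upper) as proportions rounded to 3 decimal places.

(-0.456, -0.277)

Sample proportions: 37/116 = 0.3190, 133/194 = 0.6856.
Each SE is √(p̂(1−p̂)/n): √(0.3190·0.6810/116) = 0.04328 and √(0.6856·0.3144/194) = 0.03333.
SE(p̂₁ − p̂₂) = √(SE₁² + SE₂²) = √(0.0018731584 + 0.0011108889) = 0.05463, since the two samples are independent.
At 90% confidence z* = 1.645; margin = 1.645 × 0.05463 = 0.08987.
The difference is 0.3190 − 0.6856 = -0.3666, so the interval is -0.3666 ± 0.08987 = (-0.456, -0.277).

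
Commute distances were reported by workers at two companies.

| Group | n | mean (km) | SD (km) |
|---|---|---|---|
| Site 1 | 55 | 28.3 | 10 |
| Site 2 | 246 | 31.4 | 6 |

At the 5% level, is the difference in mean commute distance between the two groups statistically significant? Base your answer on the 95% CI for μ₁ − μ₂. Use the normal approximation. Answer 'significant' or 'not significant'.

significant

Standard errors of each mean: 10/√55 = 1.3484 and 6/√246 = 0.3825.
SE(x̄₁ − x̄₂) = √(1.3484² + 0.3825²) = 1.4016 for independent samples with unequal variances.
With z* = 1.960, the margin is 1.960 × 1.4016 = 2.7471.
x̄₁ − x̄₂ = 28.3 − 31.4 = -3.1000; the interval is -3.1000 ± 2.7471 = (-5.8471, -0.3529).
The interval (-5.8471, -0.3529) does not contain 0, so the difference is significant.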